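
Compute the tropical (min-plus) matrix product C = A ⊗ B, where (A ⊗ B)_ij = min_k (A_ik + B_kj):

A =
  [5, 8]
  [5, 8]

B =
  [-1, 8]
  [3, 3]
A ⊗ B =
  [4, 11]
  [4, 11]

Apply the min-plus product entry-by-entry:
  C[0][0] = min over k of (A[0][0] + B[0][0] = 5 + -1 = 4, A[0][1] + B[1][0] = 8 + 3 = 11) = 4 (attained at k = 0)
  C[0][1] = min over k of (A[0][0] + B[0][1] = 5 + 8 = 13, A[0][1] + B[1][1] = 8 + 3 = 11) = 11 (attained at k = 1)
  C[1][0] = min over k of (A[1][0] + B[0][0] = 5 + -1 = 4, A[1][1] + B[1][0] = 8 + 3 = 11) = 4 (attained at k = 0)
  C[1][1] = min over k of (A[1][0] + B[0][1] = 5 + 8 = 13, A[1][1] + B[1][1] = 8 + 3 = 11) = 11 (attained at k = 1)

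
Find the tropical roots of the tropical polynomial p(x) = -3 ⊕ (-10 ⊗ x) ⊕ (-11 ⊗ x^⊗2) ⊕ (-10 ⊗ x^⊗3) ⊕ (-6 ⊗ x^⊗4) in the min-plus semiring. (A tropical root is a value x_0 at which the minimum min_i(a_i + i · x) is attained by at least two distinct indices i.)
Roots: {-4, -1, 1, 7}

Each tropical root is a break point of the lower envelope of the lines y = a_i + i · x (there are 5 lines, with slopes 0, 1, ..., 4). Only the lines that attain the minimum somewhere contribute to roots; other lines are dominated. Here the surviving (envelope) indices are i = 4, i = 3, i = 2, i = 1, i = 0.
Intersections between consecutive envelope lines give the roots: for adjacent envelope indices i < j the intersection is x = (a_i − a_j) / (j − i). Reading off the sorted break points: {-4, -1, 1, 7}.
Verification: at each break x_0, at least two indices attain the minimum of min_i(a_i + i · x_0).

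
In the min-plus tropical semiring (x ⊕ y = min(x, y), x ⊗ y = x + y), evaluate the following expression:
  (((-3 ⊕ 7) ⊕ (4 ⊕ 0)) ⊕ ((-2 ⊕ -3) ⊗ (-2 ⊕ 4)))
(((-3 ⊕ 7) ⊕ (4 ⊕ 0)) ⊕ ((-2 ⊕ -3) ⊗ (-2 ⊕ 4))) = -5

Expand innermost to outermost. Recall ⊕ takes the minimum of its arguments and ⊗ takes their sum. Working out the expression (((-3 ⊕ 7) ⊕ (4 ⊕ 0)) ⊕ ((-2 ⊕ -3) ⊗ (-2 ⊕ 4))) gives -5.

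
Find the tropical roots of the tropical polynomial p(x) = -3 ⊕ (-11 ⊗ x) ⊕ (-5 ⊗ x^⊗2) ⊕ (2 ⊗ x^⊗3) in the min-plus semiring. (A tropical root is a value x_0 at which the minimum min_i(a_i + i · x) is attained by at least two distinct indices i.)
Roots: {-7, -6, 8}

Each tropical root is a break point of the lower envelope of the lines y = a_i + i · x (there are 4 lines, with slopes 0, 1, ..., 3). Only the lines that attain the minimum somewhere contribute to roots; other lines are dominated. Here the surviving (envelope) indices are i = 3, i = 2, i = 1, i = 0.
Intersections between consecutive envelope lines give the roots: for adjacent envelope indices i < j the intersection is x = (a_i − a_j) / (j − i). Reading off the sorted break points: {-7, -6, 8}.
Verification: at each break x_0, at least two indices attain the minimum of min_i(a_i + i · x_0).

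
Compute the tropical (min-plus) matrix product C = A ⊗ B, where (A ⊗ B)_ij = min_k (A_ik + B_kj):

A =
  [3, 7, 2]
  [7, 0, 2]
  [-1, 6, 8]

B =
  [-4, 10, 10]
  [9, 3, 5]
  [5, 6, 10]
A ⊗ B =
  [-1, 8, 12]
  [3, 3, 5]
  [-5, 9, 9]

Apply the min-plus product entry-by-entry:
  C[0][0] = min over k of (A[0][0] + B[0][0] = 3 + -4 = -1, A[0][1] + B[1][0] = 7 + 9 = 16, A[0][2] + B[2][0] = 2 + 5 = 7) = -1 (attained at k = 0)
  C[0][1] = min over k of (A[0][0] + B[0][1] = 3 + 10 = 13, A[0][1] + B[1][1] = 7 + 3 = 10, A[0][2] + B[2][1] = 2 + 6 = 8) = 8 (attained at k = 2)
  C[0][2] = min over k of (A[0][0] + B[0][2] = 3 + 10 = 13, A[0][1] + B[1][2] = 7 + 5 = 12, A[0][2] + B[2][2] = 2 + 10 = 12) = 12 (attained at k = 1)
  C[1][0] = min over k of (A[1][0] + B[0][0] = 7 + -4 = 3, A[1][1] + B[1][0] = 0 + 9 = 9, A[1][2] + B[2][0] = 2 + 5 = 7) = 3 (attained at k = 0)
  C[1][1] = min over k of (A[1][0] + B[0][1] = 7 + 10 = 17, A[1][1] + B[1][1] = 0 + 3 = 3, A[1][2] + B[2][1] = 2 + 6 = 8) = 3 (attained at k = 1)
  C[1][2] = min over k of (A[1][0] + B[0][2] = 7 + 10 = 17, A[1][1] + B[1][2] = 0 + 5 = 5, A[1][2] + B[2][2] = 2 + 10 = 12) = 5 (attained at k = 1)
  C[2][0] = min over k of (A[2][0] + B[0][0] = -1 + -4 = -5, A[2][1] + B[1][0] = 6 + 9 = 15, A[2][2] + B[2][0] = 8 + 5 = 13) = -5 (attained at k = 0)
  C[2][1] = min over k of (A[2][0] + B[0][1] = -1 + 10 = 9, A[2][1] + B[1][1] = 6 + 3 = 9, A[2][2] + B[2][1] = 8 + 6 = 14) = 9 (attained at k = 0)
  C[2][2] = min over k of (A[2][0] + B[0][2] = -1 + 10 = 9, A[2][1] + B[1][2] = 6 + 5 = 11, A[2][2] + B[2][2] = 8 + 10 = 18) = 9 (attained at k = 0)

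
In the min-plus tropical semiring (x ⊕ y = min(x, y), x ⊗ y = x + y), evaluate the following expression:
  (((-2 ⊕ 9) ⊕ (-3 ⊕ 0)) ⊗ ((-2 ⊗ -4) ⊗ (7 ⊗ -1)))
(((-2 ⊕ 9) ⊕ (-3 ⊕ 0)) ⊗ ((-2 ⊗ -4) ⊗ (7 ⊗ -1))) = -3

Expand innermost to outermost. Recall ⊕ takes the minimum of its arguments and ⊗ takes their sum. Working out the expression (((-2 ⊕ 9) ⊕ (-3 ⊕ 0)) ⊗ ((-2 ⊗ -4) ⊗ (7 ⊗ -1))) gives -3.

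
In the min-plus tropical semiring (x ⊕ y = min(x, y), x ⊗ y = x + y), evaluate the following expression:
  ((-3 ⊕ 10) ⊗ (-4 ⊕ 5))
((-3 ⊕ 10) ⊗ (-4 ⊕ 5)) = -7

Expand innermost to outermost. Recall ⊕ takes the minimum of its arguments and ⊗ takes their sum. Working out the expression ((-3 ⊕ 10) ⊗ (-4 ⊕ 5)) gives -7.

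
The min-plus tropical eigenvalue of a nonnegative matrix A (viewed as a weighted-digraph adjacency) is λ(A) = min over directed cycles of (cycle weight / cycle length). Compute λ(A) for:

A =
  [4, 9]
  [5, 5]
λ(A) = 4

Enumerate directed cycles and compute their means (weight / length). Sample:
  cycle 0 → 0: weight = 4, length = 1, mean = 4/1 ≈ 4.000
  cycle 1 → 1: weight = 5, length = 1, mean = 5/1 ≈ 5.000
  cycle 0 → 1 → 0: weight = 14, length = 2, mean = 14/2 ≈ 7.000
  cycle 1 → 0 → 1: weight = 14, length = 2, mean = 14/2 ≈ 7.000
Minimum mean = 4.000, attained e.g. along the cycle 0 → 0 with weight 4 and length 1. So λ(A) = 4/1 = 4.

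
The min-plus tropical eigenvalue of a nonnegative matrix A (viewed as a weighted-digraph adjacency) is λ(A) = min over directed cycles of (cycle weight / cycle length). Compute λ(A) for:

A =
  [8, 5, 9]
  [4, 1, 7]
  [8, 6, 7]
λ(A) = 1

Enumerate directed cycles and compute their means (weight / length). Sample:
  cycle 0 → 0: weight = 8, length = 1, mean = 8/1 ≈ 8.000
  cycle 1 → 1: weight = 1, length = 1, mean = 1/1 ≈ 1.000
  cycle 2 → 2: weight = 7, length = 1, mean = 7/1 ≈ 7.000
  cycle 0 → 1 → 0: weight = 9, length = 2, mean = 9/2 ≈ 4.500
  cycle 0 → 2 → 0: weight = 17, length = 2, mean = 17/2 ≈ 8.500
  cycle 1 → 0 → 1: weight = 9, length = 2, mean = 9/2 ≈ 4.500
Minimum mean = 1.000, attained e.g. along the cycle 1 → 1 with weight 1 and length 1. So λ(A) = 1/1 = 1.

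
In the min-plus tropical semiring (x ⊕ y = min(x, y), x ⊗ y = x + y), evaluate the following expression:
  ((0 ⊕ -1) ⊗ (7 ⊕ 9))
((0 ⊕ -1) ⊗ (7 ⊕ 9)) = 6

Expand innermost to outermost. Recall ⊕ takes the minimum of its arguments and ⊗ takes their sum. Working out the expression ((0 ⊕ -1) ⊗ (7 ⊕ 9)) gives 6.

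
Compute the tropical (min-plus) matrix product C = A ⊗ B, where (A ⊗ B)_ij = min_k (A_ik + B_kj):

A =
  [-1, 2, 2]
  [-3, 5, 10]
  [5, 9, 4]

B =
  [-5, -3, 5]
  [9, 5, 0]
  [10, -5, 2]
A ⊗ B =
  [-6, -4, 2]
  [-8, -6, 2]
  [0, -1, 6]

Apply the min-plus product entry-by-entry:
  C[0][0] = min over k of (A[0][0] + B[0][0] = -1 + -5 = -6, A[0][1] + B[1][0] = 2 + 9 = 11, A[0][2] + B[2][0] = 2 + 10 = 12) = -6 (attained at k = 0)
  C[0][1] = min over k of (A[0][0] + B[0][1] = -1 + -3 = -4, A[0][1] + B[1][1] = 2 + 5 = 7, A[0][2] + B[2][1] = 2 + -5 = -3) = -4 (attained at k = 0)
  C[0][2] = min over k of (A[0][0] + B[0][2] = -1 + 5 = 4, A[0][1] + B[1][2] = 2 + 0 = 2, A[0][2] + B[2][2] = 2 + 2 = 4) = 2 (attained at k = 1)
  C[1][0] = min over k of (A[1][0] + B[0][0] = -3 + -5 = -8, A[1][1] + B[1][0] = 5 + 9 = 14, A[1][2] + B[2][0] = 10 + 10 = 20) = -8 (attained at k = 0)
  C[1][1] = min over k of (A[1][0] + B[0][1] = -3 + -3 = -6, A[1][1] + B[1][1] = 5 + 5 = 10, A[1][2] + B[2][1] = 10 + -5 = 5) = -6 (attained at k = 0)
  C[1][2] = min over k of (A[1][0] + B[0][2] = -3 + 5 = 2, A[1][1] + B[1][2] = 5 + 0 = 5, A[1][2] + B[2][2] = 10 + 2 = 12) = 2 (attained at k = 0)
  C[2][0] = min over k of (A[2][0] + B[0][0] = 5 + -5 = 0, A[2][1] + B[1][0] = 9 + 9 = 18, A[2][2] + B[2][0] = 4 + 10 = 14) = 0 (attained at k = 0)
  C[2][1] = min over k of (A[2][0] + B[0][1] = 5 + -3 = 2, A[2][1] + B[1][1] = 9 + 5 = 14, A[2][2] + B[2][1] = 4 + -5 = -1) = -1 (attained at k = 2)
  C[2][2] = min over k of (A[2][0] + B[0][2] = 5 + 5 = 10, A[2][1] + B[1][2] = 9 + 0 = 9, A[2][2] + B[2][2] = 4 + 2 = 6) = 6 (attained at k = 2)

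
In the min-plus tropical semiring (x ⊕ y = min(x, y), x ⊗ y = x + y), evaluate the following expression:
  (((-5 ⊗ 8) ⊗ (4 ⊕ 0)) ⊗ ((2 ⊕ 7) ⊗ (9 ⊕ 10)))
(((-5 ⊗ 8) ⊗ (4 ⊕ 0)) ⊗ ((2 ⊕ 7) ⊗ (9 ⊕ 10))) = 14

Expand innermost to outermost. Recall ⊕ takes the minimum of its arguments and ⊗ takes their sum. Working out the expression (((-5 ⊗ 8) ⊗ (4 ⊕ 0)) ⊗ ((2 ⊕ 7) ⊗ (9 ⊕ 10))) gives 14.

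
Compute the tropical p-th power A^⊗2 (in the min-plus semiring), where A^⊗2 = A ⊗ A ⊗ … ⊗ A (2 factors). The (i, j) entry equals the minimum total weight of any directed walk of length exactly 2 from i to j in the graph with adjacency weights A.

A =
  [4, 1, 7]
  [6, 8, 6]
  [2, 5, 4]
A^⊗2 =
  [7, 5, 7]
  [8, 7, 10]
  [6, 3, 8]

Each entry (A^⊗2)_ij equals the minimum over all length-2 walks i = v_0 → v_1 → … → v_2 = j of Σ_t A[v_t][v_{t+1}]. For example, for (i, j) = (0, 2) we minimise over 3 possible intermediate vertex sequences; the minimum is 7, attained along the walk 0 → 1 → 2.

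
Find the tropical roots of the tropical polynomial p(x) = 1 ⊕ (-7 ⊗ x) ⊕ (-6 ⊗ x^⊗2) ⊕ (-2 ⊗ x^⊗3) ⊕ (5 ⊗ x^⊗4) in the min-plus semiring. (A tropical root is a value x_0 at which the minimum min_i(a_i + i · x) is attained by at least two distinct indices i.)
Roots: {-7, -4, -1, 8}

Each tropical root is a break point of the lower envelope of the lines y = a_i + i · x (there are 5 lines, with slopes 0, 1, ..., 4). Only the lines that attain the minimum somewhere contribute to roots; other lines are dominated. Here the surviving (envelope) indices are i = 4, i = 3, i = 2, i = 1, i = 0.
Intersections between consecutive envelope lines give the roots: for adjacent envelope indices i < j the intersection is x = (a_i − a_j) / (j − i). Reading off the sorted break points: {-7, -4, -1, 8}.
Verification: at each break x_0, at least two indices attain the minimum of min_i(a_i + i · x_0).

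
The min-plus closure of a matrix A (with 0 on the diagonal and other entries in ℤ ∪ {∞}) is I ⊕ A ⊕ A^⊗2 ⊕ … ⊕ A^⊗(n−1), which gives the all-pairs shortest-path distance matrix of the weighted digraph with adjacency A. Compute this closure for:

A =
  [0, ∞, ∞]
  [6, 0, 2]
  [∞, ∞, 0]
Closure =
  [0, ∞, ∞]
  [6, 0, 2]
  [∞, ∞, 0]

This is the Floyd-Warshall all-pairs shortest-path computation. For each intermediate vertex k = 0, 1, …, 2, update dist[i][j] ← min(dist[i][j], dist[i][k] + dist[k][j]). The final matrix gives, for each (i, j), the minimum total weight of any directed path from i to j (possibly empty when i = j).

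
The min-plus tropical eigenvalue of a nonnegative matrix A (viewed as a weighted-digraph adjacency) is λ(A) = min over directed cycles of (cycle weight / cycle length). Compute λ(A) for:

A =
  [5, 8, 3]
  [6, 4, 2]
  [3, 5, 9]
λ(A) = 3

Enumerate directed cycles and compute their means (weight / length). Sample:
  cycle 0 → 0: weight = 5, length = 1, mean = 5/1 ≈ 5.000
  cycle 1 → 1: weight = 4, length = 1, mean = 4/1 ≈ 4.000
  cycle 2 → 2: weight = 9, length = 1, mean = 9/1 ≈ 9.000
  cycle 0 → 1 → 0: weight = 14, length = 2, mean = 14/2 ≈ 7.000
  cycle 0 → 2 → 0: weight = 6, length = 2, mean = 6/2 ≈ 3.000
  cycle 1 → 0 → 1: weight = 14, length = 2, mean = 14/2 ≈ 7.000
Minimum mean = 3.000, attained e.g. along the cycle 0 → 2 → 0 with weight 6 and length 2. So λ(A) = 6/2 = 3.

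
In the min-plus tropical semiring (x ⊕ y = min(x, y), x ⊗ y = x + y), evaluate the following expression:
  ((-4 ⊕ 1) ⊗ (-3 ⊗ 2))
((-4 ⊕ 1) ⊗ (-3 ⊗ 2)) = -5

Expand innermost to outermost. Recall ⊕ takes the minimum of its arguments and ⊗ takes their sum. Working out the expression ((-4 ⊕ 1) ⊗ (-3 ⊗ 2)) gives -5.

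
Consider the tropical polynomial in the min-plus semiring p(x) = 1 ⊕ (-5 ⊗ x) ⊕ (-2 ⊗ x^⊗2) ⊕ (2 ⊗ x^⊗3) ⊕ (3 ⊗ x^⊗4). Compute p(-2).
p(-2) = -7

A tropical monomial a ⊗ x^⊗i evaluates to a + i · x. Evaluating each term at x = -2:
  Term 0 contributes 1 + 0 · -2 = 1
  Term 1 contributes -5 + 1 · -2 = -7
  Term 2 contributes -2 + 2 · -2 = -6
  Term 3 contributes 2 + 3 · -2 = -4
  Term 4 contributes 3 + 4 · -2 = -5
p(-2) = ⊕ of these = min[1, -7, -6, -4, -5] = -7.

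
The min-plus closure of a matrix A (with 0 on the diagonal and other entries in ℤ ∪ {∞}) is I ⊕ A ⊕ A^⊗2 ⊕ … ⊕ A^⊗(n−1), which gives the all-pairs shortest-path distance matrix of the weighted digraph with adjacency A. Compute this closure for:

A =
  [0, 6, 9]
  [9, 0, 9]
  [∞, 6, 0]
Closure =
  [0, 6, 9]
  [9, 0, 9]
  [15, 6, 0]

This is the Floyd-Warshall all-pairs shortest-path computation. For each intermediate vertex k = 0, 1, …, 2, update dist[i][j] ← min(dist[i][j], dist[i][k] + dist[k][j]). The final matrix gives, for each (i, j), the minimum total weight of any directed path from i to j (possibly empty when i = j).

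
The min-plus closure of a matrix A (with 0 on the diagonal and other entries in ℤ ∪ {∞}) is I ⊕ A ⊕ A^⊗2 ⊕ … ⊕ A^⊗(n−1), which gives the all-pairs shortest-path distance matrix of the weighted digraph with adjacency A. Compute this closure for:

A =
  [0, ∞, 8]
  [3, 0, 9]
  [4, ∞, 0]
Closure =
  [0, ∞, 8]
  [3, 0, 9]
  [4, ∞, 0]

This is the Floyd-Warshall all-pairs shortest-path computation. For each intermediate vertex k = 0, 1, …, 2, update dist[i][j] ← min(dist[i][j], dist[i][k] + dist[k][j]). The final matrix gives, for each (i, j), the minimum total weight of any directed path from i to j (possibly empty when i = j).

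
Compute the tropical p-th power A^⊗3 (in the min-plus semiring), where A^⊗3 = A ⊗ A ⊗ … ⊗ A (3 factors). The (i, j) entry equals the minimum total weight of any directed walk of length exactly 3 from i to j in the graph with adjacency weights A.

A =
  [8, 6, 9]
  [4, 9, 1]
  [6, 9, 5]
A^⊗3 =
  [13, 16, 12]
  [12, 13, 11]
  [16, 17, 13]

Each entry (A^⊗3)_ij equals the minimum over all length-3 walks i = v_0 → v_1 → … → v_3 = j of Σ_t A[v_t][v_{t+1}]. For example, for (i, j) = (0, 2) we minimise over 9 possible intermediate vertex sequences; the minimum is 12, attained along the walk 0 → 1 → 2 → 2.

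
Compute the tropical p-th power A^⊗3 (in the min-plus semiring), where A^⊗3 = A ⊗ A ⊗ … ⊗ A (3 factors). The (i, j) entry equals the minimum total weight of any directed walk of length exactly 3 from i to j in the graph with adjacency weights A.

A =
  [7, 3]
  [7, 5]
A^⊗3 =
  [15, 13]
  [17, 15]

Each entry (A^⊗3)_ij equals the minimum over all length-3 walks i = v_0 → v_1 → … → v_3 = j of Σ_t A[v_t][v_{t+1}]. For example, for (i, j) = (0, 1) we minimise over 4 possible intermediate vertex sequences; the minimum is 13, attained along the walk 0 → 1 → 0 → 1.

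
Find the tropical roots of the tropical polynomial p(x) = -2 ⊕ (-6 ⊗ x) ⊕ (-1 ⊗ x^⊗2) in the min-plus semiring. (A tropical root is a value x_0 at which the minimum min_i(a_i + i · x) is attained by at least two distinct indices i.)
Roots: {-5, 4}

Each tropical root is a break point of the lower envelope of the lines y = a_i + i · x (there are 3 lines, with slopes 0, 1, ..., 2). Only the lines that attain the minimum somewhere contribute to roots; other lines are dominated. Here the surviving (envelope) indices are i = 2, i = 1, i = 0.
Intersections between consecutive envelope lines give the roots: for adjacent envelope indices i < j the intersection is x = (a_i − a_j) / (j − i). Reading off the sorted break points: {-5, 4}.
Verification: at each break x_0, at least two indices attain the minimum of min_i(a_i + i · x_0).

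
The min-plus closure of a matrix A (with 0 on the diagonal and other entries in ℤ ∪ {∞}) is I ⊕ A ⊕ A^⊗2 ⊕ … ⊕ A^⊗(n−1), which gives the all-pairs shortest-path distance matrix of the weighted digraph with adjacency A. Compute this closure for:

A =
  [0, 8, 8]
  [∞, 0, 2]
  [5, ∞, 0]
Closure =
  [0, 8, 8]
  [7, 0, 2]
  [5, 13, 0]

This is the Floyd-Warshall all-pairs shortest-path computation. For each intermediate vertex k = 0, 1, …, 2, update dist[i][j] ← min(dist[i][j], dist[i][k] + dist[k][j]). The final matrix gives, for each (i, j), the minimum total weight of any directed path from i to j (possibly empty when i = j).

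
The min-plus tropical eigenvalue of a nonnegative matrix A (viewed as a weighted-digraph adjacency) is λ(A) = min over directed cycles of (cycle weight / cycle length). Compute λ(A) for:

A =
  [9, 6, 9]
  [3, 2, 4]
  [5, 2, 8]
λ(A) = 2

Enumerate directed cycles and compute their means (weight / length). Sample:
  cycle 0 → 0: weight = 9, length = 1, mean = 9/1 ≈ 9.000
  cycle 1 → 1: weight = 2, length = 1, mean = 2/1 ≈ 2.000
  cycle 2 → 2: weight = 8, length = 1, mean = 8/1 ≈ 8.000
  cycle 0 → 1 → 0: weight = 9, length = 2, mean = 9/2 ≈ 4.500
  cycle 0 → 2 → 0: weight = 14, length = 2, mean = 14/2 ≈ 7.000
  cycle 1 → 0 → 1: weight = 9, length = 2, mean = 9/2 ≈ 4.500
Minimum mean = 2.000, attained e.g. along the cycle 1 → 1 with weight 2 and length 1. So λ(A) = 2/1 = 2.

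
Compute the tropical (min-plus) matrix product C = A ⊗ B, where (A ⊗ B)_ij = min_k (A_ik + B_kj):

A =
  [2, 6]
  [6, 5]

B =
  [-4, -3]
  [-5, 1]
A ⊗ B =
  [-2, -1]
  [0, 3]

Apply the min-plus product entry-by-entry:
  C[0][0] = min over k of (A[0][0] + B[0][0] = 2 + -4 = -2, A[0][1] + B[1][0] = 6 + -5 = 1) = -2 (attained at k = 0)
  C[0][1] = min over k of (A[0][0] + B[0][1] = 2 + -3 = -1, A[0][1] + B[1][1] = 6 + 1 = 7) = -1 (attained at k = 0)
  C[1][0] = min over k of (A[1][0] + B[0][0] = 6 + -4 = 2, A[1][1] + B[1][0] = 5 + -5 = 0) = 0 (attained at k = 1)
  C[1][1] = min over k of (A[1][0] + B[0][1] = 6 + -3 = 3, A[1][1] + B[1][1] = 5 + 1 = 6) = 3 (attained at k = 0)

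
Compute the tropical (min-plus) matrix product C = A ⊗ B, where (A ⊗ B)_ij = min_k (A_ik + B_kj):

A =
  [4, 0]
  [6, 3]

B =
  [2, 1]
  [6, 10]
A ⊗ B =
  [6, 5]
  [8, 7]

Apply the min-plus product entry-by-entry:
  C[0][0] = min over k of (A[0][0] + B[0][0] = 4 + 2 = 6, A[0][1] + B[1][0] = 0 + 6 = 6) = 6 (attained at k = 0)
  C[0][1] = min over k of (A[0][0] + B[0][1] = 4 + 1 = 5, A[0][1] + B[1][1] = 0 + 10 = 10) = 5 (attained at k = 0)
  C[1][0] = min over k of (A[1][0] + B[0][0] = 6 + 2 = 8, A[1][1] + B[1][0] = 3 + 6 = 9) = 8 (attained at k = 0)
  C[1][1] = min over k of (A[1][0] + B[0][1] = 6 + 1 = 7, A[1][1] + B[1][1] = 3 + 10 = 13) = 7 (attained at k = 0)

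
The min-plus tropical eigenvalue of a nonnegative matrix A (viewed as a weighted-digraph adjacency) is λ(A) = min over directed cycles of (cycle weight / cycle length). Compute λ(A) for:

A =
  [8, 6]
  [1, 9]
λ(A) = 7/2

Enumerate directed cycles and compute their means (weight / length). Sample:
  cycle 0 → 0: weight = 8, length = 1, mean = 8/1 ≈ 8.000
  cycle 1 → 1: weight = 9, length = 1, mean = 9/1 ≈ 9.000
  cycle 0 → 1 → 0: weight = 7, length = 2, mean = 7/2 ≈ 3.500
  cycle 1 → 0 → 1: weight = 7, length = 2, mean = 7/2 ≈ 3.500
Minimum mean = 3.500, attained e.g. along the cycle 0 → 1 → 0 with weight 7 and length 2. So λ(A) = 7/2 = 7/2.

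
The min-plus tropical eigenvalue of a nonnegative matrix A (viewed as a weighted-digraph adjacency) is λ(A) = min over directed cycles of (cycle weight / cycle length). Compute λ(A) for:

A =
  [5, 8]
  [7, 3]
λ(A) = 3

Enumerate directed cycles and compute their means (weight / length). Sample:
  cycle 0 → 0: weight = 5, length = 1, mean = 5/1 ≈ 5.000
  cycle 1 → 1: weight = 3, length = 1, mean = 3/1 ≈ 3.000
  cycle 0 → 1 → 0: weight = 15, length = 2, mean = 15/2 ≈ 7.500
  cycle 1 → 0 → 1: weight = 15, length = 2, mean = 15/2 ≈ 7.500
Minimum mean = 3.000, attained e.g. along the cycle 1 → 1 with weight 3 and length 1. So λ(A) = 3/1 = 3.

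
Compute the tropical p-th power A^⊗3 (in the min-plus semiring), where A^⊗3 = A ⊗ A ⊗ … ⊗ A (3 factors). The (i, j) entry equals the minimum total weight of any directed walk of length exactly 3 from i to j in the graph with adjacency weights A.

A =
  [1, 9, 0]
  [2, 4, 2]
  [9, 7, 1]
A^⊗3 =
  [3, 8, 2]
  [4, 9, 3]
  [10, 9, 3]

Each entry (A^⊗3)_ij equals the minimum over all length-3 walks i = v_0 → v_1 → … → v_3 = j of Σ_t A[v_t][v_{t+1}]. For example, for (i, j) = (0, 2) we minimise over 9 possible intermediate vertex sequences; the minimum is 2, attained along the walk 0 → 0 → 0 → 2.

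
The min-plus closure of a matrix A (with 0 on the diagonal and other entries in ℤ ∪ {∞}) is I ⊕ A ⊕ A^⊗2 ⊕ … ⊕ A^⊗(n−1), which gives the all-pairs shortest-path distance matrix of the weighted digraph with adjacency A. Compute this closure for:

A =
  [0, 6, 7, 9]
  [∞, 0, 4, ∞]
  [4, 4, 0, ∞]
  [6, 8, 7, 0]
Closure =
  [0, 6, 7, 9]
  [8, 0, 4, 17]
  [4, 4, 0, 13]
  [6, 8, 7, 0]

This is the Floyd-Warshall all-pairs shortest-path computation. For each intermediate vertex k = 0, 1, …, 3, update dist[i][j] ← min(dist[i][j], dist[i][k] + dist[k][j]). The final matrix gives, for each (i, j), the minimum total weight of any directed path from i to j (possibly empty when i = j).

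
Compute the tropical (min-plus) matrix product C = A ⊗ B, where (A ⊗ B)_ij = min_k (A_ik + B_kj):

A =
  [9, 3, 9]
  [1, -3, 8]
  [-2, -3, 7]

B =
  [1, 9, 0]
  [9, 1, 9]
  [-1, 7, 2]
A ⊗ B =
  [8, 4, 9]
  [2, -2, 1]
  [-1, -2, -2]

Apply the min-plus product entry-by-entry:
  C[0][0] = min over k of (A[0][0] + B[0][0] = 9 + 1 = 10, A[0][1] + B[1][0] = 3 + 9 = 12, A[0][2] + B[2][0] = 9 + -1 = 8) = 8 (attained at k = 2)
  C[0][1] = min over k of (A[0][0] + B[0][1] = 9 + 9 = 18, A[0][1] + B[1][1] = 3 + 1 = 4, A[0][2] + B[2][1] = 9 + 7 = 16) = 4 (attained at k = 1)
  C[0][2] = min over k of (A[0][0] + B[0][2] = 9 + 0 = 9, A[0][1] + B[1][2] = 3 + 9 = 12, A[0][2] + B[2][2] = 9 + 2 = 11) = 9 (attained at k = 0)
  C[1][0] = min over k of (A[1][0] + B[0][0] = 1 + 1 = 2, A[1][1] + B[1][0] = -3 + 9 = 6, A[1][2] + B[2][0] = 8 + -1 = 7) = 2 (attained at k = 0)
  C[1][1] = min over k of (A[1][0] + B[0][1] = 1 + 9 = 10, A[1][1] + B[1][1] = -3 + 1 = -2, A[1][2] + B[2][1] = 8 + 7 = 15) = -2 (attained at k = 1)
  C[1][2] = min over k of (A[1][0] + B[0][2] = 1 + 0 = 1, A[1][1] + B[1][2] = -3 + 9 = 6, A[1][2] + B[2][2] = 8 + 2 = 10) = 1 (attained at k = 0)
  C[2][0] = min over k of (A[2][0] + B[0][0] = -2 + 1 = -1, A[2][1] + B[1][0] = -3 + 9 = 6, A[2][2] + B[2][0] = 7 + -1 = 6) = -1 (attained at k = 0)
  C[2][1] = min over k of (A[2][0] + B[0][1] = -2 + 9 = 7, A[2][1] + B[1][1] = -3 + 1 = -2, A[2][2] + B[2][1] = 7 + 7 = 14) = -2 (attained at k = 1)
  C[2][2] = min over k of (A[2][0] + B[0][2] = -2 + 0 = -2, A[2][1] + B[1][2] = -3 + 9 = 6, A[2][2] + B[2][2] = 7 + 2 = 9) = -2 (attained at k = 0)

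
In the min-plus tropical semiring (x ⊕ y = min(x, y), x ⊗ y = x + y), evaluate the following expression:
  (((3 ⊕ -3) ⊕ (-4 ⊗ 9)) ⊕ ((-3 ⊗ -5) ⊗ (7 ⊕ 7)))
(((3 ⊕ -3) ⊕ (-4 ⊗ 9)) ⊕ ((-3 ⊗ -5) ⊗ (7 ⊕ 7))) = -3

Expand innermost to outermost. Recall ⊕ takes the minimum of its arguments and ⊗ takes their sum. Working out the expression (((3 ⊕ -3) ⊕ (-4 ⊗ 9)) ⊕ ((-3 ⊗ -5) ⊗ (7 ⊕ 7))) gives -3.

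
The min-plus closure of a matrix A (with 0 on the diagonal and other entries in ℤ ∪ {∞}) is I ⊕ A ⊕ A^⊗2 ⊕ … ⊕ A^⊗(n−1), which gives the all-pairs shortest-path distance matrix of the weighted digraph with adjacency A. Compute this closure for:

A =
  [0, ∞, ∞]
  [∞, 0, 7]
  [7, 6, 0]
Closure =
  [0, ∞, ∞]
  [14, 0, 7]
  [7, 6, 0]

This is the Floyd-Warshall all-pairs shortest-path computation. For each intermediate vertex k = 0, 1, …, 2, update dist[i][j] ← min(dist[i][j], dist[i][k] + dist[k][j]). The final matrix gives, for each (i, j), the minimum total weight of any directed path from i to j (possibly empty when i = j).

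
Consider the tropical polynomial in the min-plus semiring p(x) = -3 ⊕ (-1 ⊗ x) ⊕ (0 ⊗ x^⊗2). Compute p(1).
p(1) = -3

A tropical monomial a ⊗ x^⊗i evaluates to a + i · x. Evaluating each term at x = 1:
  Term 0 contributes -3 + 0 · 1 = -3
  Term 1 contributes -1 + 1 · 1 = 0
  Term 2 contributes 0 + 2 · 1 = 2
p(1) = ⊕ of these = min[-3, 0, 2] = -3.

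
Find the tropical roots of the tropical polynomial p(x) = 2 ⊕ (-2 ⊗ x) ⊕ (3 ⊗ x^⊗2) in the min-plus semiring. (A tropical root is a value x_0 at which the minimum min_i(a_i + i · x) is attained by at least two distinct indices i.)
Roots: {-5, 4}

Each tropical root is a break point of the lower envelope of the lines y = a_i + i · x (there are 3 lines, with slopes 0, 1, ..., 2). Only the lines that attain the minimum somewhere contribute to roots; other lines are dominated. Here the surviving (envelope) indices are i = 2, i = 1, i = 0.
Intersections between consecutive envelope lines give the roots: for adjacent envelope indices i < j the intersection is x = (a_i − a_j) / (j − i). Reading off the sorted break points: {-5, 4}.
Verification: at each break x_0, at least two indices attain the minimum of min_i(a_i + i · x_0).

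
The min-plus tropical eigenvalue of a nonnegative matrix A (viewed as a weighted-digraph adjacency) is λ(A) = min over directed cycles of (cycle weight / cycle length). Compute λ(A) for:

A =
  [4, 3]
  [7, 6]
λ(A) = 4

Enumerate directed cycles and compute their means (weight / length). Sample:
  cycle 0 → 0: weight = 4, length = 1, mean = 4/1 ≈ 4.000
  cycle 1 → 1: weight = 6, length = 1, mean = 6/1 ≈ 6.000
  cycle 0 → 1 → 0: weight = 10, length = 2, mean = 10/2 ≈ 5.000
  cycle 1 → 0 → 1: weight = 10, length = 2, mean = 10/2 ≈ 5.000
Minimum mean = 4.000, attained e.g. along the cycle 0 → 0 with weight 4 and length 1. So λ(A) = 4/1 = 4.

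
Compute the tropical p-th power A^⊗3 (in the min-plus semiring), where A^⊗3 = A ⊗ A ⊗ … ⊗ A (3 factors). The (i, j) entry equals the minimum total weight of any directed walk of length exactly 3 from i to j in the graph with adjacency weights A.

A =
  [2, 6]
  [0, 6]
A^⊗3 =
  [6, 10]
  [4, 8]

Each entry (A^⊗3)_ij equals the minimum over all length-3 walks i = v_0 → v_1 → … → v_3 = j of Σ_t A[v_t][v_{t+1}]. For example, for (i, j) = (0, 1) we minimise over 4 possible intermediate vertex sequences; the minimum is 10, attained along the walk 0 → 0 → 0 → 1.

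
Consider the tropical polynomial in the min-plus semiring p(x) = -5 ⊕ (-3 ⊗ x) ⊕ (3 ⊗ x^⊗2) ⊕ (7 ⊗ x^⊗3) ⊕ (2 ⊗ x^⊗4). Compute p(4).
p(4) = -5

A tropical monomial a ⊗ x^⊗i evaluates to a + i · x. Evaluating each term at x = 4:
  Term 0 contributes -5 + 0 · 4 = -5
  Term 1 contributes -3 + 1 · 4 = 1
  Term 2 contributes 3 + 2 · 4 = 11
  Term 3 contributes 7 + 3 · 4 = 19
  Term 4 contributes 2 + 4 · 4 = 18
p(4) = ⊕ of these = min[-5, 1, 11, 19, 18] = -5.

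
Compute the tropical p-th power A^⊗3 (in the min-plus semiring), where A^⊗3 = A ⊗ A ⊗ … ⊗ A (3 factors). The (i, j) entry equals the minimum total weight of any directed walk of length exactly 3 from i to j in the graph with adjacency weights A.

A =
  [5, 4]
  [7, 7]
A^⊗3 =
  [15, 14]
  [17, 16]

Each entry (A^⊗3)_ij equals the minimum over all length-3 walks i = v_0 → v_1 → … → v_3 = j of Σ_t A[v_t][v_{t+1}]. For example, for (i, j) = (0, 1) we minimise over 4 possible intermediate vertex sequences; the minimum is 14, attained along the walk 0 → 0 → 0 → 1.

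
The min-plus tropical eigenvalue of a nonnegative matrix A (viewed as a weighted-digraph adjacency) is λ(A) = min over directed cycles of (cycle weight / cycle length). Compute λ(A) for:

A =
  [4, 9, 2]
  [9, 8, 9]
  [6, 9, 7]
λ(A) = 4

Enumerate directed cycles and compute their means (weight / length). Sample:
  cycle 0 → 0: weight = 4, length = 1, mean = 4/1 ≈ 4.000
  cycle 1 → 1: weight = 8, length = 1, mean = 8/1 ≈ 8.000
  cycle 2 → 2: weight = 7, length = 1, mean = 7/1 ≈ 7.000
  cycle 0 → 1 → 0: weight = 18, length = 2, mean = 18/2 ≈ 9.000
  cycle 0 → 2 → 0: weight = 8, length = 2, mean = 8/2 ≈ 4.000
  cycle 1 → 0 → 1: weight = 18, length = 2, mean = 18/2 ≈ 9.000
Minimum mean = 4.000, attained e.g. along the cycle 0 → 0 with weight 4 and length 1. So λ(A) = 4/1 = 4.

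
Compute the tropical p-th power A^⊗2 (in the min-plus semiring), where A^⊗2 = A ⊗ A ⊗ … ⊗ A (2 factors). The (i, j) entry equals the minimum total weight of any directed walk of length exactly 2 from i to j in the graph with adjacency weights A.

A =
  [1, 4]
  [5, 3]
A^⊗2 =
  [2, 5]
  [6, 6]

Each entry (A^⊗2)_ij equals the minimum over all length-2 walks i = v_0 → v_1 → … → v_2 = j of Σ_t A[v_t][v_{t+1}]. For example, for (i, j) = (0, 1) we minimise over 2 possible intermediate vertex sequences; the minimum is 5, attained along the walk 0 → 0 → 1.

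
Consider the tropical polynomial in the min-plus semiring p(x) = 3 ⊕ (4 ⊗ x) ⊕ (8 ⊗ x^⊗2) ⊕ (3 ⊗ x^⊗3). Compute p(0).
p(0) = 3

A tropical monomial a ⊗ x^⊗i evaluates to a + i · x. Evaluating each term at x = 0:
  Term 0 contributes 3 + 0 · 0 = 3
  Term 1 contributes 4 + 1 · 0 = 4
  Term 2 contributes 8 + 2 · 0 = 8
  Term 3 contributes 3 + 3 · 0 = 3
p(0) = ⊕ of these = min[3, 4, 8, 3] = 3.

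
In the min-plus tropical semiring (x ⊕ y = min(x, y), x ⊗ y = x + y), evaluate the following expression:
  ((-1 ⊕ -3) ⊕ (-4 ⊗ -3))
((-1 ⊕ -3) ⊕ (-4 ⊗ -3)) = -7

Expand innermost to outermost. Recall ⊕ takes the minimum of its arguments and ⊗ takes their sum. Working out the expression ((-1 ⊕ -3) ⊕ (-4 ⊗ -3)) gives -7.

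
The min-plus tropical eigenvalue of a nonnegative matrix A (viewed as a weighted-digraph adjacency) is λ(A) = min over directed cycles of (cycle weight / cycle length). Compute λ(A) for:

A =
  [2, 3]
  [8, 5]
λ(A) = 2

Enumerate directed cycles and compute their means (weight / length). Sample:
  cycle 0 → 0: weight = 2, length = 1, mean = 2/1 ≈ 2.000
  cycle 1 → 1: weight = 5, length = 1, mean = 5/1 ≈ 5.000
  cycle 0 → 1 → 0: weight = 11, length = 2, mean = 11/2 ≈ 5.500
  cycle 1 → 0 → 1: weight = 11, length = 2, mean = 11/2 ≈ 5.500
Minimum mean = 2.000, attained e.g. along the cycle 0 → 0 with weight 2 and length 1. So λ(A) = 2/1 = 2.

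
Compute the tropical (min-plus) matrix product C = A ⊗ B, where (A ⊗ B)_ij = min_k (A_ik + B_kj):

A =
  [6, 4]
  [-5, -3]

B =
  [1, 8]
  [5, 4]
A ⊗ B =
  [7, 8]
  [-4, 1]

Apply the min-plus product entry-by-entry:
  C[0][0] = min over k of (A[0][0] + B[0][0] = 6 + 1 = 7, A[0][1] + B[1][0] = 4 + 5 = 9) = 7 (attained at k = 0)
  C[0][1] = min over k of (A[0][0] + B[0][1] = 6 + 8 = 14, A[0][1] + B[1][1] = 4 + 4 = 8) = 8 (attained at k = 1)
  C[1][0] = min over k of (A[1][0] + B[0][0] = -5 + 1 = -4, A[1][1] + B[1][0] = -3 + 5 = 2) = -4 (attained at k = 0)
  C[1][1] = min over k of (A[1][0] + B[0][1] = -5 + 8 = 3, A[1][1] + B[1][1] = -3 + 4 = 1) = 1 (attained at k = 1)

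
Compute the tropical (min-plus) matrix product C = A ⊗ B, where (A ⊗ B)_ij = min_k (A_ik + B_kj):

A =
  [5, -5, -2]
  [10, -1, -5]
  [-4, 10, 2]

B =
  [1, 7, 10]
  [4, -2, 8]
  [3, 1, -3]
A ⊗ B =
  [-1, -7, -5]
  [-2, -4, -8]
  [-3, 3, -1]

Apply the min-plus product entry-by-entry:
  C[0][0] = min over k of (A[0][0] + B[0][0] = 5 + 1 = 6, A[0][1] + B[1][0] = -5 + 4 = -1, A[0][2] + B[2][0] = -2 + 3 = 1) = -1 (attained at k = 1)
  C[0][1] = min over k of (A[0][0] + B[0][1] = 5 + 7 = 12, A[0][1] + B[1][1] = -5 + -2 = -7, A[0][2] + B[2][1] = -2 + 1 = -1) = -7 (attained at k = 1)
  C[0][2] = min over k of (A[0][0] + B[0][2] = 5 + 10 = 15, A[0][1] + B[1][2] = -5 + 8 = 3, A[0][2] + B[2][2] = -2 + -3 = -5) = -5 (attained at k = 2)
  C[1][0] = min over k of (A[1][0] + B[0][0] = 10 + 1 = 11, A[1][1] + B[1][0] = -1 + 4 = 3, A[1][2] + B[2][0] = -5 + 3 = -2) = -2 (attained at k = 2)
  C[1][1] = min over k of (A[1][0] + B[0][1] = 10 + 7 = 17, A[1][1] + B[1][1] = -1 + -2 = -3, A[1][2] + B[2][1] = -5 + 1 = -4) = -4 (attained at k = 2)
  C[1][2] = min over k of (A[1][0] + B[0][2] = 10 + 10 = 20, A[1][1] + B[1][2] = -1 + 8 = 7, A[1][2] + B[2][2] = -5 + -3 = -8) = -8 (attained at k = 2)
  C[2][0] = min over k of (A[2][0] + B[0][0] = -4 + 1 = -3, A[2][1] + B[1][0] = 10 + 4 = 14, A[2][2] + B[2][0] = 2 + 3 = 5) = -3 (attained at k = 0)
  C[2][1] = min over k of (A[2][0] + B[0][1] = -4 + 7 = 3, A[2][1] + B[1][1] = 10 + -2 = 8, A[2][2] + B[2][1] = 2 + 1 = 3) = 3 (attained at k = 0)
  C[2][2] = min over k of (A[2][0] + B[0][2] = -4 + 10 = 6, A[2][1] + B[1][2] = 10 + 8 = 18, A[2][2] + B[2][2] = 2 + -3 = -1) = -1 (attained at k = 2)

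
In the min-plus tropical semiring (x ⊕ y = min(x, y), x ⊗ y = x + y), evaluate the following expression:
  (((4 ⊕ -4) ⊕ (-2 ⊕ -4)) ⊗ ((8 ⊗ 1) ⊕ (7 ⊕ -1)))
(((4 ⊕ -4) ⊕ (-2 ⊕ -4)) ⊗ ((8 ⊗ 1) ⊕ (7 ⊕ -1))) = -5

Expand innermost to outermost. Recall ⊕ takes the minimum of its arguments and ⊗ takes their sum. Working out the expression (((4 ⊕ -4) ⊕ (-2 ⊕ -4)) ⊗ ((8 ⊗ 1) ⊕ (7 ⊕ -1))) gives -5.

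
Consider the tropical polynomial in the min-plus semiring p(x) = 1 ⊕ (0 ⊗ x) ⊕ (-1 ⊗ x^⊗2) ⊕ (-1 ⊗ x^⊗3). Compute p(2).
p(2) = 1

A tropical monomial a ⊗ x^⊗i evaluates to a + i · x. Evaluating each term at x = 2:
  Term 0 contributes 1 + 0 · 2 = 1
  Term 1 contributes 0 + 1 · 2 = 2
  Term 2 contributes -1 + 2 · 2 = 3
  Term 3 contributes -1 + 3 · 2 = 5
p(2) = ⊕ of these = min[1, 2, 3, 5] = 1.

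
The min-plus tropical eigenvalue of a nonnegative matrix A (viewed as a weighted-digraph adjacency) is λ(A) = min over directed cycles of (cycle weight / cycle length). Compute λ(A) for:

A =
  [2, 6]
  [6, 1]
λ(A) = 1

Enumerate directed cycles and compute their means (weight / length). Sample:
  cycle 0 → 0: weight = 2, length = 1, mean = 2/1 ≈ 2.000
  cycle 1 → 1: weight = 1, length = 1, mean = 1/1 ≈ 1.000
  cycle 0 → 1 → 0: weight = 12, length = 2, mean = 12/2 ≈ 6.000
  cycle 1 → 0 → 1: weight = 12, length = 2, mean = 12/2 ≈ 6.000
Minimum mean = 1.000, attained e.g. along the cycle 1 → 1 with weight 1 and length 1. So λ(A) = 1/1 = 1.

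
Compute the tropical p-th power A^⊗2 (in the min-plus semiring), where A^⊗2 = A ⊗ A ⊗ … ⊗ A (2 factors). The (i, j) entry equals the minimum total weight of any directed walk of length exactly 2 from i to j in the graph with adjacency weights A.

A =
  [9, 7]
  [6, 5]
A^⊗2 =
  [13, 12]
  [11, 10]

Each entry (A^⊗2)_ij equals the minimum over all length-2 walks i = v_0 → v_1 → … → v_2 = j of Σ_t A[v_t][v_{t+1}]. For example, for (i, j) = (0, 1) we minimise over 2 possible intermediate vertex sequences; the minimum is 12, attained along the walk 0 → 1 → 1.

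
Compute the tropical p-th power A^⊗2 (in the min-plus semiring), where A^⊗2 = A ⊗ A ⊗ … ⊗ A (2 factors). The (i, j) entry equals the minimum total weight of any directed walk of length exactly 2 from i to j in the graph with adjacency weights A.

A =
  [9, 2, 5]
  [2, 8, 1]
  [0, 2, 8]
A^⊗2 =
  [4, 7, 3]
  [1, 3, 7]
  [4, 2, 3]

Each entry (A^⊗2)_ij equals the minimum over all length-2 walks i = v_0 → v_1 → … → v_2 = j of Σ_t A[v_t][v_{t+1}]. For example, for (i, j) = (0, 2) we minimise over 3 possible intermediate vertex sequences; the minimum is 3, attained along the walk 0 → 1 → 2.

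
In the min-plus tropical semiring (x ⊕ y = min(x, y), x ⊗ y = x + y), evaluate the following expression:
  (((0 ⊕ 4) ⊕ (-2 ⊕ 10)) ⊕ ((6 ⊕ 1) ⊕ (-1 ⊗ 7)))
(((0 ⊕ 4) ⊕ (-2 ⊕ 10)) ⊕ ((6 ⊕ 1) ⊕ (-1 ⊗ 7))) = -2

Expand innermost to outermost. Recall ⊕ takes the minimum of its arguments and ⊗ takes their sum. Working out the expression (((0 ⊕ 4) ⊕ (-2 ⊕ 10)) ⊕ ((6 ⊕ 1) ⊕ (-1 ⊗ 7))) gives -2.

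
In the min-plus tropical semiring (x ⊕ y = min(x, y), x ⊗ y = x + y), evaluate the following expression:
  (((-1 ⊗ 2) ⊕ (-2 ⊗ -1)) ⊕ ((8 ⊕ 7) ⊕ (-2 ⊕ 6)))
(((-1 ⊗ 2) ⊕ (-2 ⊗ -1)) ⊕ ((8 ⊕ 7) ⊕ (-2 ⊕ 6))) = -3

Expand innermost to outermost. Recall ⊕ takes the minimum of its arguments and ⊗ takes their sum. Working out the expression (((-1 ⊗ 2) ⊕ (-2 ⊗ -1)) ⊕ ((8 ⊕ 7) ⊕ (-2 ⊕ 6))) gives -3.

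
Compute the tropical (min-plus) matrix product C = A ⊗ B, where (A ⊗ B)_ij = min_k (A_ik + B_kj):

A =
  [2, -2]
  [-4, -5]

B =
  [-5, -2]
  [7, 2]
A ⊗ B =
  [-3, 0]
  [-9, -6]

Apply the min-plus product entry-by-entry:
  C[0][0] = min over k of (A[0][0] + B[0][0] = 2 + -5 = -3, A[0][1] + B[1][0] = -2 + 7 = 5) = -3 (attained at k = 0)
  C[0][1] = min over k of (A[0][0] + B[0][1] = 2 + -2 = 0, A[0][1] + B[1][1] = -2 + 2 = 0) = 0 (attained at k = 0)
  C[1][0] = min over k of (A[1][0] + B[0][0] = -4 + -5 = -9, A[1][1] + B[1][0] = -5 + 7 = 2) = -9 (attained at k = 0)
  C[1][1] = min over k of (A[1][0] + B[0][1] = -4 + -2 = -6, A[1][1] + B[1][1] = -5 + 2 = -3) = -6 (attained at k = 0)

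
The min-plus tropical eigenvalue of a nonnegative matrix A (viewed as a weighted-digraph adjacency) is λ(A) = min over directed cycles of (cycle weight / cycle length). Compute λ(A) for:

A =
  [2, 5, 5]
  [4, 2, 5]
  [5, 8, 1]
λ(A) = 1

Enumerate directed cycles and compute their means (weight / length). Sample:
  cycle 0 → 0: weight = 2, length = 1, mean = 2/1 ≈ 2.000
  cycle 1 → 1: weight = 2, length = 1, mean = 2/1 ≈ 2.000
  cycle 2 → 2: weight = 1, length = 1, mean = 1/1 ≈ 1.000
  cycle 0 → 1 → 0: weight = 9, length = 2, mean = 9/2 ≈ 4.500
  cycle 0 → 2 → 0: weight = 10, length = 2, mean = 10/2 ≈ 5.000
  cycle 1 → 0 → 1: weight = 9, length = 2, mean = 9/2 ≈ 4.500
Minimum mean = 1.000, attained e.g. along the cycle 2 → 2 with weight 1 and length 1. So λ(A) = 1/1 = 1.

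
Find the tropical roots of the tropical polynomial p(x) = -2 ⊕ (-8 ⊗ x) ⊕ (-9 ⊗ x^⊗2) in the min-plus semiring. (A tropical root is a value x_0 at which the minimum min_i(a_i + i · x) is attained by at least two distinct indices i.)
Roots: {1, 6}

Each tropical root is a break point of the lower envelope of the lines y = a_i + i · x (there are 3 lines, with slopes 0, 1, ..., 2). Only the lines that attain the minimum somewhere contribute to roots; other lines are dominated. Here the surviving (envelope) indices are i = 2, i = 1, i = 0.
Intersections between consecutive envelope lines give the roots: for adjacent envelope indices i < j the intersection is x = (a_i − a_j) / (j − i). Reading off the sorted break points: {1, 6}.
Verification: at each break x_0, at least two indices attain the minimum of min_i(a_i + i · x_0).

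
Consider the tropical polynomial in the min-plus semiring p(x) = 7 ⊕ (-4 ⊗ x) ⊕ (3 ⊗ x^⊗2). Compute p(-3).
p(-3) = -7

A tropical monomial a ⊗ x^⊗i evaluates to a + i · x. Evaluating each term at x = -3:
  Term 0 contributes 7 + 0 · -3 = 7
  Term 1 contributes -4 + 1 · -3 = -7
  Term 2 contributes 3 + 2 · -3 = -3
p(-3) = ⊕ of these = min[7, -7, -3] = -7.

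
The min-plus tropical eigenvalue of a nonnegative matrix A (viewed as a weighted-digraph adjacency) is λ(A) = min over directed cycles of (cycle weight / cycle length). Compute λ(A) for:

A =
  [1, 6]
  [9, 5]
λ(A) = 1

Enumerate directed cycles and compute their means (weight / length). Sample:
  cycle 0 → 0: weight = 1, length = 1, mean = 1/1 ≈ 1.000
  cycle 1 → 1: weight = 5, length = 1, mean = 5/1 ≈ 5.000
  cycle 0 → 1 → 0: weight = 15, length = 2, mean = 15/2 ≈ 7.500
  cycle 1 → 0 → 1: weight = 15, length = 2, mean = 15/2 ≈ 7.500
Minimum mean = 1.000, attained e.g. along the cycle 0 → 0 with weight 1 and length 1. So λ(A) = 1/1 = 1.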